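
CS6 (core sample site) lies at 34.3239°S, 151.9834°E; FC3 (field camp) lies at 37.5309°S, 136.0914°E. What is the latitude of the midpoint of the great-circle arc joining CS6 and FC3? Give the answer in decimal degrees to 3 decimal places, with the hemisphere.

Bx = cos φ₂ cos Δλ = 0.762715,  By = cos φ₂ sin Δλ = -0.217150
φₘ = atan2(sin φ₁ + sin φ₂, √((cos φ₁ + Bx)² + By²)) = -36.19032°
λₘ = λ₁ + atan2(By, cos φ₁ + Bx) = 144.19962°

36.190°S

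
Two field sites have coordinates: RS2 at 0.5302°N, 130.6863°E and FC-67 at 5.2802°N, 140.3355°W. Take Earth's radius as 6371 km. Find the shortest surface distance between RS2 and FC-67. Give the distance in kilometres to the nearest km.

9889 km

Δφ = 4.7500°,  Δλ = 88.9782°
a = sin²(Δφ/2) + cos φ₁ cos φ₂ sin²(Δλ/2) = 0.490696
c = 2·arcsin(√a) = 1.552187 rad = 88.9338°
d = R·c = 6371 × 1.552187 = 9889.0 km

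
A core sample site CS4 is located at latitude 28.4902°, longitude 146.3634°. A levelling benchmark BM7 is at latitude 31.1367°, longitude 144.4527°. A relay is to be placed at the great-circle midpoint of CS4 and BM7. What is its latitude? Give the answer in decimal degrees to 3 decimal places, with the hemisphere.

Bx = cos φ₂ cos Δλ = 0.855460,  By = cos φ₂ sin Δλ = -0.028538
φₘ = atan2(sin φ₁ + sin φ₂, √((cos φ₁ + Bx)² + By²)) = 29.81689°
λₘ = λ₁ + atan2(By, cos φ₁ + Bx) = 145.42070°

29.817°N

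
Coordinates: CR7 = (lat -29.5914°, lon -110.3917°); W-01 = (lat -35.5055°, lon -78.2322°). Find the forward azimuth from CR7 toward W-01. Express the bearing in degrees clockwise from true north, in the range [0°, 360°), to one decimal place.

110.8°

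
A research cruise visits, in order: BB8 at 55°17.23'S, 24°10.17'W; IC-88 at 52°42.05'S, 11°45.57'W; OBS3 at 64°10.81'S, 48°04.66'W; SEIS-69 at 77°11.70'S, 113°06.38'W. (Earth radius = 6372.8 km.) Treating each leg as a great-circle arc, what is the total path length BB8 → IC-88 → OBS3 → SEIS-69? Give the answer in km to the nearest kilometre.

BB8: φ = -55.28717°, λ = -24.16950°
IC-88: φ = -52.70083°, λ = -11.75950°
OBS3: φ = -64.18017°, λ = -48.07767°
SEIS-69: φ = -77.19500°, λ = -113.10633°
BB8→IC-88: c = 0.134873 rad, d = 859.52 km
IC-88→OBS3: c = 0.379835 rad, d = 2420.61 km
OBS3→SEIS-69: c = 0.406443 rad, d = 2590.18 km
Total = 859.52 + 2420.61 + 2590.18 = 5870.31 km

5870 km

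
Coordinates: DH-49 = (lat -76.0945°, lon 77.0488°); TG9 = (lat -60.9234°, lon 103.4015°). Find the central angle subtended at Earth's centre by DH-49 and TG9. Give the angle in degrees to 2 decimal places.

Δφ = 15.1711°,  Δλ = 26.3527°
a = sin²(Δφ/2) + cos φ₁ cos φ₂ sin²(Δλ/2) = 0.023494
c = 2·arcsin(√a) = 0.307770 rad = 17.6339°

17.63°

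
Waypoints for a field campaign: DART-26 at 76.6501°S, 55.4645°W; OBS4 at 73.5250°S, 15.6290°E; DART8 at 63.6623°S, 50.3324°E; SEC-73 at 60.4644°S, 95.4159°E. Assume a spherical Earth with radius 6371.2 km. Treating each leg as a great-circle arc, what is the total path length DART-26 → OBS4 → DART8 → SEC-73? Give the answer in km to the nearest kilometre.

6002 km

DART-26→OBS4: c = 0.303659 rad, d = 1934.67 km
OBS4→DART8: c = 0.273473 rad, d = 1742.35 km
DART8→SEC-73: c = 0.364902 rad, d = 2324.86 km
Total = 1934.67 + 1742.35 + 2324.86 = 6001.88 km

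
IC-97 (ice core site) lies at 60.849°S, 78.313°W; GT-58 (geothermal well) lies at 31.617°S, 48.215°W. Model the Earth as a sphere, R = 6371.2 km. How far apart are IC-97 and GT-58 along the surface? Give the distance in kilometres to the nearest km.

Δφ = 29.2320°,  Δλ = 30.0980°
a = sin²(Δφ/2) + cos φ₁ cos φ₂ sin²(Δλ/2) = 0.091640
c = 2·arcsin(√a) = 0.615093 rad = 35.2422°
d = R·c = 6371.2 × 0.615093 = 3918.9 km

3919 km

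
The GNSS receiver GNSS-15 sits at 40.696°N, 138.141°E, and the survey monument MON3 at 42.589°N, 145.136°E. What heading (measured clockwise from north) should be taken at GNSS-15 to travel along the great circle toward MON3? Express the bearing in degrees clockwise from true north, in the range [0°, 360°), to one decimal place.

67.8°

Δλ = 6.9950°
y = sin Δλ · cos φ₂ = 0.089660
x = cos φ₁ sin φ₂ − sin φ₁ cos φ₂ cos Δλ = 0.036606
θ = atan2(y, x) = 67.7908° → 67.7908° (mod 360°)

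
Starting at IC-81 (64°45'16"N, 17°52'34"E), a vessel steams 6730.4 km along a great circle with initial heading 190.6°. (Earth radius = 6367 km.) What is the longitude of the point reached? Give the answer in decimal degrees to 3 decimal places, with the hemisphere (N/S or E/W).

IC-81: φ = +64.75444°, λ = +17.87611°
δ = d/R = 6730.4/6367 = 1.057076 rad
φ₂ = arcsin(sin φ₁ cos δ + cos φ₁ sin δ cos θ)
   = arcsin(0.90449·0.49142 + 0.42650·0.87092·-0.98294) = 4.55271°
λ₂ = λ₁ + atan2(sin θ sin δ cos φ₁, cos δ − sin φ₁ sin φ₂) = 8.62775°

8.628°E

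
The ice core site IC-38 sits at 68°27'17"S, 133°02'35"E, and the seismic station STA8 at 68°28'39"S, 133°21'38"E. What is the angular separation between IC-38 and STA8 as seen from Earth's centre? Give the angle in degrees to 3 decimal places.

0.119°

IC-38: φ = -68.45472°, λ = +133.04306°
STA8: φ = -68.47750°, λ = +133.36056°
Δφ = -0.0228°,  Δλ = 0.3175°
a = sin²(Δφ/2) + cos φ₁ cos φ₂ sin²(Δλ/2) = 0.000001
c = 2·arcsin(√a) = 0.002072 rad = 0.1187°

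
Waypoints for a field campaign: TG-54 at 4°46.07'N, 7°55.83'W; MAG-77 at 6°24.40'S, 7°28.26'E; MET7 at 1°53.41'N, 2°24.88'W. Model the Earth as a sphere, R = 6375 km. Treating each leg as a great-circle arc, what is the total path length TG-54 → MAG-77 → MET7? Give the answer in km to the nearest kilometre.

3549 km

TG-54: φ = +4.76783°, λ = -7.93050°
MAG-77: φ = -6.40667°, λ = +7.47100°
MET7: φ = +1.89017°, λ = -2.41467°
TG-54→MAG-77: c = 0.331738 rad, d = 2114.83 km
MAG-77→MET7: c = 0.225033 rad, d = 1434.58 km
Total = 2114.83 + 1434.58 = 3549.41 km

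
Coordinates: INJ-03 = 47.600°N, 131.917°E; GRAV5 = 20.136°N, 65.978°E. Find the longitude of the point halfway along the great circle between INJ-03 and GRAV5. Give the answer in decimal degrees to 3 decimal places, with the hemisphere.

92.875°E

Bx = cos φ₂ cos Δλ = 0.382789,  By = cos φ₂ sin Δλ = -0.857301
φₘ = atan2(sin φ₁ + sin φ₂, √((cos φ₁ + Bx)² + By²)) = 38.50236°
λₘ = λ₁ + atan2(By, cos φ₁ + Bx) = 92.87496°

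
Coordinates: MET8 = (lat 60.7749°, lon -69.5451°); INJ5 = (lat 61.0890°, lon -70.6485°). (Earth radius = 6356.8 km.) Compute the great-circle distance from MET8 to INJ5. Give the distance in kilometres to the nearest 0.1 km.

Δφ = 0.3141°,  Δλ = -1.1034°
a = sin²(Δφ/2) + cos φ₁ cos φ₂ sin²(Δλ/2) = 0.000029
c = 2·arcsin(√a) = 0.010844 rad = 0.6213°
d = R·c = 6356.8 × 0.010844 = 68.9 km

68.9 km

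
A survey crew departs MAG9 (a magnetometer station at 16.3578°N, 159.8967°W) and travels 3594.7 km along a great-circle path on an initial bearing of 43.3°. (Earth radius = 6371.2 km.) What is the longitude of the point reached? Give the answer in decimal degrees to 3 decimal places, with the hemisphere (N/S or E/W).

132.286°W

δ = d/R = 3594.7/6371.2 = 0.564211 rad
φ₂ = arcsin(sin φ₁ cos δ + cos φ₁ sin δ cos θ)
   = arcsin(0.28163·0.84501 + 0.95952·0.53475·0.72777) = 37.69132°
λ₂ = λ₁ + atan2(sin θ sin δ cos φ₁, cos δ − sin φ₁ sin φ₂) = -132.28631°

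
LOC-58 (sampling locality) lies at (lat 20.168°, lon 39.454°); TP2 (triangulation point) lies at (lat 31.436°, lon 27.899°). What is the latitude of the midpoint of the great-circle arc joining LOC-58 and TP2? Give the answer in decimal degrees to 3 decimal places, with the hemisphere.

Bx = cos φ₂ cos Δλ = 0.835931,  By = cos φ₂ sin Δλ = -0.170908
φₘ = atan2(sin φ₁ + sin φ₂, √((cos φ₁ + Bx)² + By²)) = 25.91626°
λₘ = λ₁ + atan2(By, cos φ₁ + Bx) = 33.95298°

25.916°N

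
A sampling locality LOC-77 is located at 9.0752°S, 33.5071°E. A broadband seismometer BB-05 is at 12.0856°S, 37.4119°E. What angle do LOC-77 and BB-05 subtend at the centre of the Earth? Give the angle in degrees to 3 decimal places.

4.878°

Δφ = -3.0104°,  Δλ = 3.9048°
a = sin²(Δφ/2) + cos φ₁ cos φ₂ sin²(Δλ/2) = 0.001811
c = 2·arcsin(√a) = 0.085132 rad = 4.8777°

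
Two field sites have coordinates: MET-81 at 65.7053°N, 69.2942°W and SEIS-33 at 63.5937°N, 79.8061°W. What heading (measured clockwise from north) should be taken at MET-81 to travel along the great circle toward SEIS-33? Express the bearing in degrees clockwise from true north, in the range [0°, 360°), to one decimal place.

Δλ = -10.5119°
y = sin Δλ · cos φ₂ = -0.081137
x = cos φ₁ sin φ₂ − sin φ₁ cos φ₂ cos Δλ = -0.030043
θ = atan2(y, x) = -110.3184° → 249.6816° (mod 360°)

249.7°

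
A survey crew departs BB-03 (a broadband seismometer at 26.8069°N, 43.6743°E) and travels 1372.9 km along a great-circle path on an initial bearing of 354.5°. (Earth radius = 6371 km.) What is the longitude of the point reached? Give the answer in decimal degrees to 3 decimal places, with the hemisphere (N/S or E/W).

42.161°E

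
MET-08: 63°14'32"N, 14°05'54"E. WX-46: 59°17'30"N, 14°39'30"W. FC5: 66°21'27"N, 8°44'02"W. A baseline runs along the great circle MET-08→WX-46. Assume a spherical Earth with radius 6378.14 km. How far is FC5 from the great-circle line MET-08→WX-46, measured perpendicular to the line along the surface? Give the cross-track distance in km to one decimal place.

MET-08: φ = +63.24222°, λ = +14.09833°
WX-46: φ = +59.29167°, λ = -14.65833°
FC5: φ = +66.35750°, λ = -8.73389°
δ₁₃ = central angle MET-08→FC5 = 0.177007 rad  (haversine)
θ₁₃ = bearing MET-08→FC5 = 297.903°,  θ₁₂ = bearing MET-08→WX-46 = 267.050°
dₓₜ = R·arcsin(sin δ₁₃ · sin(θ₁₃ − θ₁₂)) = 6378.14·arcsin(0.17608·sin(30.853°)) = 576.741 km
|dₓₜ| = 576.741 km

576.7 km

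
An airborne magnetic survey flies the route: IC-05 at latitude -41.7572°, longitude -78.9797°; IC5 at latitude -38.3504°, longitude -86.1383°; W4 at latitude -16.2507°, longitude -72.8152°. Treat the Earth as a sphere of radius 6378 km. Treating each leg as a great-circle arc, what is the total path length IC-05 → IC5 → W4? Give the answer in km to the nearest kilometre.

3501 km

IC-05→IC5: c = 0.112553 rad, d = 717.86 km
IC5→W4: c = 0.436428 rad, d = 2783.54 km
Total = 717.86 + 2783.54 = 3501.40 km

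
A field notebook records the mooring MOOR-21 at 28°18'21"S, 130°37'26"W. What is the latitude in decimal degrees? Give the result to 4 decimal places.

28.3058°S

28° + 18′/60 + 21″/3600 = 28 + 0.30000 + 0.00583 = 28.3058°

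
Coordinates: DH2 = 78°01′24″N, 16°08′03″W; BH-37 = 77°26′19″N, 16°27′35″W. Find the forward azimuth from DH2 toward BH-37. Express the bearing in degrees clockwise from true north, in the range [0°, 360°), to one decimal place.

186.9°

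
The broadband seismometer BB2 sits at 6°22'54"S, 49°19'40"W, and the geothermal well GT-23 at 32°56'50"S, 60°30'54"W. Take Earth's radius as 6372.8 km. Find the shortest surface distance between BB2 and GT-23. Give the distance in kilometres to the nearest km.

BB2: φ = -6.38167°, λ = -49.32778°
GT-23: φ = -32.94722°, λ = -60.51500°
Δφ = -26.5656°,  Δλ = -11.1872°
a = sin²(Δφ/2) + cos φ₁ cos φ₂ sin²(Δλ/2) = 0.060712
c = 2·arcsin(√a) = 0.497923 rad = 28.5289°
d = R·c = 6372.8 × 0.497923 = 3173.2 km

3173 km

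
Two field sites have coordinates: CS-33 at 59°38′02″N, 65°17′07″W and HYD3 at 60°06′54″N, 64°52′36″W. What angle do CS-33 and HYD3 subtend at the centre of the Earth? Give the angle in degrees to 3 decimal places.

CS-33: φ = +59.63389°, λ = -65.28528°
HYD3: φ = +60.11500°, λ = -64.87667°
Δφ = 0.4811°,  Δλ = 0.4086°
a = sin²(Δφ/2) + cos φ₁ cos φ₂ sin²(Δλ/2) = 0.000021
c = 2·arcsin(√a) = 0.009128 rad = 0.5230°

0.523°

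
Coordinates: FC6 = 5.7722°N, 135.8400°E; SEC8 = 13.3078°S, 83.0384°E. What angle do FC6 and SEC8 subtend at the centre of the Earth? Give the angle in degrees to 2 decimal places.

Δφ = -19.0800°,  Δλ = -52.8016°
a = sin²(Δφ/2) + cos φ₁ cos φ₂ sin²(Δλ/2) = 0.218895
c = 2·arcsin(√a) = 0.973742 rad = 55.7913°

55.79°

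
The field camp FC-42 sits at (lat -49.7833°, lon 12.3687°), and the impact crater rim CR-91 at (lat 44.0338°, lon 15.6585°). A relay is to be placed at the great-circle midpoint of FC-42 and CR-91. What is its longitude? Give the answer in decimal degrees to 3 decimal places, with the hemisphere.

14.102°E

Bx = cos φ₂ cos Δλ = 0.717745,  By = cos φ₂ sin Δλ = 0.041257
φₘ = atan2(sin φ₁ + sin φ₂, √((cos φ₁ + Bx)² + By²)) = -2.87593°
λₘ = λ₁ + atan2(By, cos φ₁ + Bx) = 14.10192°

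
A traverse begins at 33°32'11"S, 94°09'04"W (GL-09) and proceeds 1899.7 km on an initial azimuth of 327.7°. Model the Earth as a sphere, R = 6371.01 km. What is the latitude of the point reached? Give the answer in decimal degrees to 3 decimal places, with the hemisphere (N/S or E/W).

GL-09: φ = -33.53639°, λ = -94.15111°
δ = d/R = 1899.7/6371.01 = 0.298179 rad
φ₂ = arcsin(sin φ₁ cos δ + cos φ₁ sin δ cos θ)
   = arcsin(-0.55247·0.95587 + 0.83354·0.29378·0.84526) = -18.72968°
λ₂ = λ₁ + atan2(sin θ sin δ cos φ₁, cos δ − sin φ₁ sin φ₂) = -103.69249°

18.730°S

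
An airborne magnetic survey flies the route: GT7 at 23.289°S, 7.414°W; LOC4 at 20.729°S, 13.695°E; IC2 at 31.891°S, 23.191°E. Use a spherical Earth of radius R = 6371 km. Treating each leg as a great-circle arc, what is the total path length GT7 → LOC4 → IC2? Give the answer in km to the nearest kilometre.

GT7→LOC4: c = 0.344168 rad, d = 2192.70 km
LOC4→IC2: c = 0.244731 rad, d = 1559.18 km
Total = 2192.70 + 1559.18 = 3751.88 km

3752 km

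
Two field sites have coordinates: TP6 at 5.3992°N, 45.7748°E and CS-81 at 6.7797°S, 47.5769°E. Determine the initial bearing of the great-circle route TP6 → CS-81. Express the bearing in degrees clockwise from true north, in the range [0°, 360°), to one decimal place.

171.6°

Δλ = 1.8021°
y = sin Δλ · cos φ₂ = 0.031227
x = cos φ₁ sin φ₂ − sin φ₁ cos φ₂ cos Δλ = -0.210919
θ = atan2(y, x) = 171.5783° → 171.5783° (mod 360°)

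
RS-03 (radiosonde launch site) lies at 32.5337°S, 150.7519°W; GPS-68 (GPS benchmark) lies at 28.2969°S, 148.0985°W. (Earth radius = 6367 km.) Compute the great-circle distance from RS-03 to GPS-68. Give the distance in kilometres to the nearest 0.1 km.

535.0 km

Δφ = 4.2368°,  Δλ = 2.6534°
a = sin²(Δφ/2) + cos φ₁ cos φ₂ sin²(Δλ/2) = 0.001764
c = 2·arcsin(√a) = 0.084032 rad = 4.8147°
d = R·c = 6367 × 0.084032 = 535.0 km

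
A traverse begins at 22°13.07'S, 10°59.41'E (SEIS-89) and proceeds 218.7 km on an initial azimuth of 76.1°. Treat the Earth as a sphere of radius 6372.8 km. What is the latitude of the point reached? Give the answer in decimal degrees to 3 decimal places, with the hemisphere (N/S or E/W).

21.733°S

SEIS-89: φ = -22.21783°, λ = +10.99017°
δ = d/R = 218.7/6372.8 = 0.034318 rad
φ₂ = arcsin(sin φ₁ cos δ + cos φ₁ sin δ cos θ)
   = arcsin(-0.37813·0.99941 + 0.92575·0.03431·0.24023) = -21.73263°
λ₂ = λ₁ + atan2(sin θ sin δ cos φ₁, cos δ − sin φ₁ sin φ₂) = 13.04493°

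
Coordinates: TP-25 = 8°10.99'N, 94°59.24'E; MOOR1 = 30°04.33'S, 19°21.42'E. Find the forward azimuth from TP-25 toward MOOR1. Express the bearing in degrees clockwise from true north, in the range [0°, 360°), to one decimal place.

TP-25: φ = +8.18317°, λ = +94.98733°
MOOR1: φ = -30.07217°, λ = +19.35700°
Δλ = -75.6303°
y = sin Δλ · cos φ₂ = -0.838321
x = cos φ₁ sin φ₂ − sin φ₁ cos φ₂ cos Δλ = -0.526558
θ = atan2(y, x) = -122.1334° → 237.8666° (mod 360°)

237.9°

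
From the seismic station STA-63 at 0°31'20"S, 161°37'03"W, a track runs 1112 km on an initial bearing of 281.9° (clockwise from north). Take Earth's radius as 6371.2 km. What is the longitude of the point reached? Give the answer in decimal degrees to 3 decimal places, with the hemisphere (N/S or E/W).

171.404°W

STA-63: φ = -0.52222°, λ = -161.61750°
δ = d/R = 1112/6371.2 = 0.174535 rad
φ₂ = arcsin(sin φ₁ cos δ + cos φ₁ sin δ cos θ)
   = arcsin(-0.00911·0.98481 + 0.99996·0.17365·0.20620) = 1.53744°
λ₂ = λ₁ + atan2(sin θ sin δ cos φ₁, cos δ − sin φ₁ sin φ₂) = -171.40415°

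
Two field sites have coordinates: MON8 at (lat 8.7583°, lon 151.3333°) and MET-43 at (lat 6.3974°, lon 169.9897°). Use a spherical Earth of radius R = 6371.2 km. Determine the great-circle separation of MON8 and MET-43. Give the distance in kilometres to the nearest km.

Δφ = -2.3609°,  Δλ = 18.6564°
a = sin²(Δφ/2) + cos φ₁ cos φ₂ sin²(Δλ/2) = 0.026229
c = 2·arcsin(√a) = 0.325343 rad = 18.6408°
d = R·c = 6371.2 × 0.325343 = 2072.8 km

2073 km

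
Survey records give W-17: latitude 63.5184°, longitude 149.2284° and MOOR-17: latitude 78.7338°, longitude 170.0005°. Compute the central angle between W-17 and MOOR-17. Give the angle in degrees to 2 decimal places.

16.41°

Δφ = 15.2154°,  Δλ = 20.7721°
a = sin²(Δφ/2) + cos φ₁ cos φ₂ sin²(Δλ/2) = 0.020358
c = 2·arcsin(√a) = 0.286343 rad = 16.4062°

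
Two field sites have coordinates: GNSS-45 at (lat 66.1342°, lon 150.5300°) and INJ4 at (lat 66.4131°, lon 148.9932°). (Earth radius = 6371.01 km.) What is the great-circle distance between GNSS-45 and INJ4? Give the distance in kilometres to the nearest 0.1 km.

75.4 km

Δφ = 0.2789°,  Δλ = -1.5368°
a = sin²(Δφ/2) + cos φ₁ cos φ₂ sin²(Δλ/2) = 0.000035
c = 2·arcsin(√a) = 0.011839 rad = 0.6783°
d = R·c = 6371.01 × 0.011839 = 75.4 km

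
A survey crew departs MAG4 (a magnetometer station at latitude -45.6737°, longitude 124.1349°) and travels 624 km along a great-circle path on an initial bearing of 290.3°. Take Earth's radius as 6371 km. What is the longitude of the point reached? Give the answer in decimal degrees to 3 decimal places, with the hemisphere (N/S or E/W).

116.872°E

δ = d/R = 624/6371 = 0.097944 rad
φ₂ = arcsin(sin φ₁ cos δ + cos φ₁ sin δ cos θ)
   = arcsin(-0.71537·0.99521 + 0.69874·0.09779·0.34694) = -43.49079°
λ₂ = λ₁ + atan2(sin θ sin δ cos φ₁, cos δ − sin φ₁ sin φ₂) = 116.87231°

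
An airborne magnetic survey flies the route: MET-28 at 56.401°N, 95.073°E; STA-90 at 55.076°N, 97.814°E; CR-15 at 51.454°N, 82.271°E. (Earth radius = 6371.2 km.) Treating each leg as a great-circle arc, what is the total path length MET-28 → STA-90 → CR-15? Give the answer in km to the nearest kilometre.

1333 km

MET-28→STA-90: c = 0.035494 rad, d = 226.14 km
STA-90→CR-15: c = 0.173675 rad, d = 1106.52 km
Total = 226.14 + 1106.52 = 1332.66 km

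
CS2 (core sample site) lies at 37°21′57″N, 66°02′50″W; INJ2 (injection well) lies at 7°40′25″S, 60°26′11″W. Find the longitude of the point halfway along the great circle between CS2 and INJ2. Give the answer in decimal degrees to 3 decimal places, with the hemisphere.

62.933°W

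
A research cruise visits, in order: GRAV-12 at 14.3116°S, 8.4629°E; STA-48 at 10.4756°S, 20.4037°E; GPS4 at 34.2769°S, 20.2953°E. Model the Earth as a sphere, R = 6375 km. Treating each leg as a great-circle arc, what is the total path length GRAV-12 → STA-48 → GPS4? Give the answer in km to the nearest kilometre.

GRAV-12→STA-48: c = 0.214220 rad, d = 1365.65 km
STA-48→GPS4: c = 0.415415 rad, d = 2648.27 km
Total = 1365.65 + 2648.27 = 4013.92 km

4014 km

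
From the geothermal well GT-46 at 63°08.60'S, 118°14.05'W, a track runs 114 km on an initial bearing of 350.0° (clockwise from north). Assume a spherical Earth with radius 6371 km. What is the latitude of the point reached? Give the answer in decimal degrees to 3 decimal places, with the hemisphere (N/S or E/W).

GT-46: φ = -63.14333°, λ = -118.23417°
δ = d/R = 114/6371 = 0.017894 rad
φ₂ = arcsin(sin φ₁ cos δ + cos φ₁ sin δ cos θ)
   = arcsin(-0.89214·0.99984 + 0.45176·0.01789·0.98481) = -62.13316°
λ₂ = λ₁ + atan2(sin θ sin δ cos φ₁, cos δ − sin φ₁ sin φ₂) = -118.61503°

62.133°S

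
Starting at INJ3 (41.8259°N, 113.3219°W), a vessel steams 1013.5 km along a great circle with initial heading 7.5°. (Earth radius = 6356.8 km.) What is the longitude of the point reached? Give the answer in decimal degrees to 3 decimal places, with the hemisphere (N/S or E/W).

111.440°W

δ = d/R = 1013.5/6356.8 = 0.159436 rad
φ₂ = arcsin(sin φ₁ cos δ + cos φ₁ sin δ cos θ)
   = arcsin(0.66687·0.98732 + 0.74517·0.15876·0.99144) = 50.86891°
λ₂ = λ₁ + atan2(sin θ sin δ cos φ₁, cos δ − sin φ₁ sin φ₂) = -111.44022°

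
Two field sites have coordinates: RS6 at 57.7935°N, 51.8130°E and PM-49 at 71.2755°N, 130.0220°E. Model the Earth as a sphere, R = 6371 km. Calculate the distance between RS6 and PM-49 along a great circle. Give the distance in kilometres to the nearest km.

Δφ = 13.4820°,  Δλ = 78.2090°
a = sin²(Δφ/2) + cos φ₁ cos φ₂ sin²(Δλ/2) = 0.081844
c = 2·arcsin(√a) = 0.580276 rad = 33.2474°
d = R·c = 6371 × 0.580276 = 3696.9 km

3697 km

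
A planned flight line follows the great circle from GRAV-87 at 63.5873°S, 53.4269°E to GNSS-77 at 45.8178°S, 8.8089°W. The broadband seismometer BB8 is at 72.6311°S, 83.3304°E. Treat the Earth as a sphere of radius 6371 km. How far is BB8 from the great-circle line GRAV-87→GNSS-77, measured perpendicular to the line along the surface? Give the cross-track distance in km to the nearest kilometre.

1279 km

δ₁₃ = central angle GRAV-87→BB8 = 0.246021 rad  (haversine)
θ₁₃ = bearing GRAV-87→BB8 = 142.333°,  θ₁₂ = bearing GRAV-87→GNSS-77 = 267.379°
dₓₜ = R·arcsin(sin δ₁₃ · sin(θ₁₃ − θ₁₂)) = 6371·arcsin(0.24355·sin(-125.046°)) = -1278.877 km
|dₓₜ| = 1278.877 km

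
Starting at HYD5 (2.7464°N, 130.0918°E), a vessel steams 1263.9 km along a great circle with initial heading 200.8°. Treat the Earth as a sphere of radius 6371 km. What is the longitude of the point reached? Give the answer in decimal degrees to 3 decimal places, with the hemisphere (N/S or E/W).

126.040°E

δ = d/R = 1263.9/6371 = 0.198383 rad
φ₂ = arcsin(sin φ₁ cos δ + cos φ₁ sin δ cos θ)
   = arcsin(0.04792·0.98039 + 0.99885·0.19708·-0.93483) = -7.87733°
λ₂ = λ₁ + atan2(sin θ sin δ cos φ₁, cos δ − sin φ₁ sin φ₂) = 126.04032°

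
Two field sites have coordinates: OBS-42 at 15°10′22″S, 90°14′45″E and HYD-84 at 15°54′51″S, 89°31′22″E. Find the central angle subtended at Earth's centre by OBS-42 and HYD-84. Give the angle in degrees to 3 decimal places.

1.017°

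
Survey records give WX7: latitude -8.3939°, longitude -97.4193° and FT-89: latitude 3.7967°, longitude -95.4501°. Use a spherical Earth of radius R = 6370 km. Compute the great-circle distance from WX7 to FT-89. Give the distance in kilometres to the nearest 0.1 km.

Δφ = 12.1906°,  Δλ = 1.9692°
a = sin²(Δφ/2) + cos φ₁ cos φ₂ sin²(Δλ/2) = 0.011566
c = 2·arcsin(√a) = 0.215509 rad = 12.3478°
d = R·c = 6370 × 0.215509 = 1372.8 km

1372.8 km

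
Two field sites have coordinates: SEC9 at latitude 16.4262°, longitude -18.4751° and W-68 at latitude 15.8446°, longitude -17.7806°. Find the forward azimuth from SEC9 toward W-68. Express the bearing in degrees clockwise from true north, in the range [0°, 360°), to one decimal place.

131.0°

Δλ = 0.6945°
y = sin Δλ · cos φ₂ = 0.011660
x = cos φ₁ sin φ₂ − sin φ₁ cos φ₂ cos Δλ = -0.010131
θ = atan2(y, x) = 130.9842° → 130.9842° (mod 360°)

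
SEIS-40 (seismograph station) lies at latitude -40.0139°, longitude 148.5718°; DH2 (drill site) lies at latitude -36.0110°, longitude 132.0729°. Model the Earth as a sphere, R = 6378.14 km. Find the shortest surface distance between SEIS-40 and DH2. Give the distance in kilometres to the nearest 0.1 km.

1511.5 km

Δφ = 4.0029°,  Δλ = -16.4989°
a = sin²(Δφ/2) + cos φ₁ cos φ₂ sin²(Δλ/2) = 0.013974
c = 2·arcsin(√a) = 0.236980 rad = 13.5779°
d = R·c = 6378.14 × 0.236980 = 1511.5 km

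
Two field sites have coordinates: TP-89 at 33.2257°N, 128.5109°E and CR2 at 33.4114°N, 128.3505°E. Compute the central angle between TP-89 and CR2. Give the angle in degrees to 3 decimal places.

Δφ = 0.1857°,  Δλ = -0.1604°
a = sin²(Δφ/2) + cos φ₁ cos φ₂ sin²(Δλ/2) = 0.000004
c = 2·arcsin(√a) = 0.003997 rad = 0.2290°

0.229°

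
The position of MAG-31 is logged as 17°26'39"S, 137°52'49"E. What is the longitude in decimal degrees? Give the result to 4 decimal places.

137.8803°E

137° + 52′/60 + 49″/3600 = 137 + 0.86667 + 0.01361 = 137.8803°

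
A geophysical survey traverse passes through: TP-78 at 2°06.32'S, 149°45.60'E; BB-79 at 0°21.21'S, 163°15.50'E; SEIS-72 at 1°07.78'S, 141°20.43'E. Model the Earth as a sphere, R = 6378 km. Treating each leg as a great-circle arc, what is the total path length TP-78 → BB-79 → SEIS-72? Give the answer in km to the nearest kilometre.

3956 km

TP-78: φ = -2.10533°, λ = +149.76000°
BB-79: φ = -0.35350°, λ = +163.25833°
SEIS-72: φ = -1.12967°, λ = +141.34050°
TP-78→BB-79: c = 0.237503 rad, d = 1514.79 km
BB-79→SEIS-72: c = 0.382743 rad, d = 2441.13 km
Total = 1514.79 + 2441.13 = 3955.93 km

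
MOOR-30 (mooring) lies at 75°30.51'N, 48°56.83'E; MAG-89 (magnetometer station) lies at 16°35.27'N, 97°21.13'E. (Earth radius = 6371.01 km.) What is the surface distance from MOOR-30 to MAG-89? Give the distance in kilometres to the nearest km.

MOOR-30: φ = +75.50850°, λ = +48.94717°
MAG-89: φ = +16.58783°, λ = +97.35217°
Δφ = -58.9207°,  Δλ = 48.4050°
a = sin²(Δφ/2) + cos φ₁ cos φ₂ sin²(Δλ/2) = 0.282195
c = 2·arcsin(√a) = 1.120080 rad = 64.1758°
d = R·c = 6371.01 × 1.120080 = 7136.0 km

7136 km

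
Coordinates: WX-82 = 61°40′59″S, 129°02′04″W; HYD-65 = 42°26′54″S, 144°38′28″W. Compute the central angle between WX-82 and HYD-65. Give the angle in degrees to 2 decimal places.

WX-82: φ = -61.68306°, λ = -129.03444°
HYD-65: φ = -42.44833°, λ = -144.64111°
Δφ = 19.2347°,  Δλ = -15.6067°
a = sin²(Δφ/2) + cos φ₁ cos φ₂ sin²(Δλ/2) = 0.034364
c = 2·arcsin(√a) = 0.372907 rad = 21.3660°

21.37°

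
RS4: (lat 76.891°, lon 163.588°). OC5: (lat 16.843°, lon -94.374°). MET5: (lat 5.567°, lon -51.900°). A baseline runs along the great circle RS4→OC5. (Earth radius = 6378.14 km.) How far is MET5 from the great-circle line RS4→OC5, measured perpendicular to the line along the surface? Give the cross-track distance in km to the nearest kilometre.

4322 km

δ₁₃ = central angle RS4→MET5 = 1.660235 rad  (haversine)
θ₁₃ = bearing RS4→MET5 = 35.458°,  θ₁₂ = bearing RS4→OC5 = 74.469°
dₓₜ = R·arcsin(sin δ₁₃ · sin(θ₁₃ − θ₁₂)) = 6378.14·arcsin(0.99600·sin(-39.011°)) = -4322.058 km
|dₓₜ| = 4322.058 km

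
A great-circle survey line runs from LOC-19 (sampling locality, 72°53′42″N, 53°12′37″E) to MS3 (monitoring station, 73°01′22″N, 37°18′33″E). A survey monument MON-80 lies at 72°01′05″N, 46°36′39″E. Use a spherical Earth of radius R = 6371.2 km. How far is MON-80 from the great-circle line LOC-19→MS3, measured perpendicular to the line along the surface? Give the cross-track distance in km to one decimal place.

120.0 km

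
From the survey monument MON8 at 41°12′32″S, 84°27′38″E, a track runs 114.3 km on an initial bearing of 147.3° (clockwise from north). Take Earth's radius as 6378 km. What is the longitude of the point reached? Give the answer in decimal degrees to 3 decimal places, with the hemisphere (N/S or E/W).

85.208°E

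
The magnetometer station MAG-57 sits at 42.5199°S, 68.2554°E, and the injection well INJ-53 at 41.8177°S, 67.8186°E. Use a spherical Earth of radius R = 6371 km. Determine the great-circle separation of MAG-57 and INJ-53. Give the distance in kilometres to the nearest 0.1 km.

Δφ = 0.7022°,  Δλ = -0.4368°
a = sin²(Δφ/2) + cos φ₁ cos φ₂ sin²(Δλ/2) = 0.000046
c = 2·arcsin(√a) = 0.013495 rad = 0.7732°
d = R·c = 6371 × 0.013495 = 86.0 km

86.0 km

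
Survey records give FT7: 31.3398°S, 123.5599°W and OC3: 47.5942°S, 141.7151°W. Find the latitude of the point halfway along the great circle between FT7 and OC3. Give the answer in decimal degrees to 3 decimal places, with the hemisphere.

Bx = cos φ₂ cos Δλ = 0.640804,  By = cos φ₂ sin Δλ = -0.210131
φₘ = atan2(sin φ₁ + sin φ₂, √((cos φ₁ + Bx)² + By²)) = -39.81680°
λₘ = λ₁ + atan2(By, cos φ₁ + Bx) = -131.56125°

39.817°S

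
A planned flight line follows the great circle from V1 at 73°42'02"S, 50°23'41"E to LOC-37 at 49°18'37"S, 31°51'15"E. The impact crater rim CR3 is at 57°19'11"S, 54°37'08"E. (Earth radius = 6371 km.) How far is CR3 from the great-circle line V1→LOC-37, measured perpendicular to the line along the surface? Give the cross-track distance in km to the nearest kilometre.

1083 km

V1: φ = -73.70056°, λ = +50.39472°
LOC-37: φ = -49.31028°, λ = +31.85417°
CR3: φ = -57.31972°, λ = +54.61889°
δ₁₃ = central angle V1→CR3 = 0.287356 rad  (haversine)
θ₁₃ = bearing V1→CR3 = 8.067°,  θ₁₂ = bearing V1→LOC-37 = 331.415°
dₓₜ = R·arcsin(sin δ₁₃ · sin(θ₁₃ − θ₁₂)) = 6371·arcsin(0.28342·sin(-323.348°)) = 1083.090 km
|dₓₜ| = 1083.090 km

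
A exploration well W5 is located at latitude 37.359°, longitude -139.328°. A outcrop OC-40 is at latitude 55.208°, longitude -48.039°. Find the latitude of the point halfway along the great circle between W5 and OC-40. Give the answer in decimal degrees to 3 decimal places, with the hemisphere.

55.869°N

Bx = cos φ₂ cos Δλ = -0.012836,  By = cos φ₂ sin Δλ = 0.570455
φₘ = atan2(sin φ₁ + sin φ₂, √((cos φ₁ + Bx)² + By²)) = 55.86933°
λₘ = λ₁ + atan2(By, cos φ₁ + Bx) = -103.21840°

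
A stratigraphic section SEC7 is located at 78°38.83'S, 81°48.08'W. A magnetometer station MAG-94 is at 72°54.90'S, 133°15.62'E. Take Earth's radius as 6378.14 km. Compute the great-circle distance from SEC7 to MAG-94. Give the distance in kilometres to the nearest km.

SEC7: φ = -78.64717°, λ = -81.80133°
MAG-94: φ = -72.91500°, λ = +133.26033°
Δφ = 5.7322°,  Δλ = -144.9383°
a = sin²(Δφ/2) + cos φ₁ cos φ₂ sin²(Δλ/2) = 0.055086
c = 2·arcsin(√a) = 0.473826 rad = 27.1482°
d = R·c = 6378.14 × 0.473826 = 3022.1 km

3022 km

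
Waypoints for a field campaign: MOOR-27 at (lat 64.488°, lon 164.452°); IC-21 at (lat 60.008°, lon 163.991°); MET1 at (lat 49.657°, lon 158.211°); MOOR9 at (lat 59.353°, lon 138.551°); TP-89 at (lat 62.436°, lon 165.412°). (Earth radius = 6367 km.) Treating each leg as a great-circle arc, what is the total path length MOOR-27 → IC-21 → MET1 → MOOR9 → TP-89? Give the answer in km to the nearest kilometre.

4839 km

MOOR-27→IC-21: c = 0.078280 rad, d = 498.41 km
IC-21→MET1: c = 0.189597 rad, d = 1207.16 km
MET1→MOOR9: c = 0.259655 rad, d = 1653.22 km
MOOR9→TP-89: c = 0.232461 rad, d = 1480.08 km
Total = 498.41 + 1207.16 + 1653.22 + 1480.08 = 4838.87 km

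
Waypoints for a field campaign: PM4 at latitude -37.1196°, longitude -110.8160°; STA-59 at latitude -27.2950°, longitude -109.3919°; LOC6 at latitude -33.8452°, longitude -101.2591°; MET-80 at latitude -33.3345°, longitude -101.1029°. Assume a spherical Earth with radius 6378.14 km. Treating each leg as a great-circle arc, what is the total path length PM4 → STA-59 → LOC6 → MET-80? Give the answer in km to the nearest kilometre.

2227 km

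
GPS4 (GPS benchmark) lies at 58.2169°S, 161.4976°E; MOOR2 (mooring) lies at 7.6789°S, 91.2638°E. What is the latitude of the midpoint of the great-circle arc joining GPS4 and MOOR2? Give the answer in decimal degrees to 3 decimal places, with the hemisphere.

37.762°S

Bx = cos φ₂ cos Δλ = 0.335150,  By = cos φ₂ sin Δλ = -0.932641
φₘ = atan2(sin φ₁ + sin φ₂, √((cos φ₁ + Bx)² + By²)) = -37.76177°
λₘ = λ₁ + atan2(By, cos φ₁ + Bx) = 114.23867°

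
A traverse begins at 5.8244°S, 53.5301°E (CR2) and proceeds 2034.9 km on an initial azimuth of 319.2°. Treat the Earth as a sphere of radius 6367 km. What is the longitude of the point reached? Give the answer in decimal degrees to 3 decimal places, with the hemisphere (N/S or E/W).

41.563°E

δ = d/R = 2034.9/6367 = 0.319601 rad
φ₂ = arcsin(sin φ₁ cos δ + cos φ₁ sin δ cos θ)
   = arcsin(-0.10148·0.94936 + 0.99484·0.31419·0.75700) = 8.06345°
λ₂ = λ₁ + atan2(sin θ sin δ cos φ₁, cos δ − sin φ₁ sin φ₂) = 41.56319°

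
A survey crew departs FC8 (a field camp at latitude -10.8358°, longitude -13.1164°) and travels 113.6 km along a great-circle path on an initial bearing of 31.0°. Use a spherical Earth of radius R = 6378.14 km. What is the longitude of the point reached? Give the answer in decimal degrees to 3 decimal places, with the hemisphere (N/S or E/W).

δ = d/R = 113.6/6378.14 = 0.017811 rad
φ₂ = arcsin(sin φ₁ cos δ + cos φ₁ sin δ cos θ)
   = arcsin(-0.18800·0.99984 + 0.98217·0.01781·0.85717) = -9.96063°
λ₂ = λ₁ + atan2(sin θ sin δ cos φ₁, cos δ − sin φ₁ sin φ₂) = -12.58279°

12.583°W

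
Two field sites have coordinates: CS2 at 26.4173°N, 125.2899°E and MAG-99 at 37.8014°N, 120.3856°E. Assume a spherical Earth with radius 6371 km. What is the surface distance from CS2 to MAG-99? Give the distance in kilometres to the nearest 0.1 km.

Δφ = 11.3841°,  Δλ = -4.9043°
a = sin²(Δφ/2) + cos φ₁ cos φ₂ sin²(Δλ/2) = 0.011132
c = 2·arcsin(√a) = 0.211414 rad = 12.1131°
d = R·c = 6371 × 0.211414 = 1346.9 km

1346.9 km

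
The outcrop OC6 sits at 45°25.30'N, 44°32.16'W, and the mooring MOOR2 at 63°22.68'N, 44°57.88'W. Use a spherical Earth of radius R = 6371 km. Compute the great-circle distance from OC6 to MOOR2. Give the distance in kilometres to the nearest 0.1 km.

1996.8 km

OC6: φ = +45.42167°, λ = -44.53600°
MOOR2: φ = +63.37800°, λ = -44.96467°
Δφ = 17.9563°,  Δλ = -0.4287°
a = sin²(Δφ/2) + cos φ₁ cos φ₂ sin²(Δλ/2) = 0.024359
c = 2·arcsin(√a) = 0.313426 rad = 17.9580°
d = R·c = 6371 × 0.313426 = 1996.8 km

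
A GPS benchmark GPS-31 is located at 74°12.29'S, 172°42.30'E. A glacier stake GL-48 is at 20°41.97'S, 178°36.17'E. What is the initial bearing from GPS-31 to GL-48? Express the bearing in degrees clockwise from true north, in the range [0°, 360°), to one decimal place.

6.9°

GPS-31: φ = -74.20483°, λ = +172.70500°
GL-48: φ = -20.69950°, λ = +178.60283°
Δλ = 5.8978°
y = sin Δλ · cos φ₂ = 0.096122
x = cos φ₁ sin φ₂ − sin φ₁ cos φ₂ cos Δλ = 0.799148
θ = atan2(y, x) = 6.8586° → 6.8586° (mod 360°)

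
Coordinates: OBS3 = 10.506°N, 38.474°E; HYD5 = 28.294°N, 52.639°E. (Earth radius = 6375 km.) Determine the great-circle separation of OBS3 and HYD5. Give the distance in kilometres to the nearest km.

2470 km

Δφ = 17.7880°,  Δλ = 14.1650°
a = sin²(Δφ/2) + cos φ₁ cos φ₂ sin²(Δλ/2) = 0.037065
c = 2·arcsin(√a) = 0.387465 rad = 22.2001°
d = R·c = 6375 × 0.387465 = 2470.1 km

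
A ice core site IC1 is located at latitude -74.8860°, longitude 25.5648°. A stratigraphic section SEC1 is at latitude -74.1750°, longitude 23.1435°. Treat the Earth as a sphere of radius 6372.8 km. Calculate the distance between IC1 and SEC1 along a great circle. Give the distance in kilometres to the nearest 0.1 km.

106.8 km

Δφ = 0.7110°,  Δλ = -2.4213°
a = sin²(Δφ/2) + cos φ₁ cos φ₂ sin²(Δλ/2) = 0.000070
c = 2·arcsin(√a) = 0.016762 rad = 0.9604°
d = R·c = 6372.8 × 0.016762 = 106.8 km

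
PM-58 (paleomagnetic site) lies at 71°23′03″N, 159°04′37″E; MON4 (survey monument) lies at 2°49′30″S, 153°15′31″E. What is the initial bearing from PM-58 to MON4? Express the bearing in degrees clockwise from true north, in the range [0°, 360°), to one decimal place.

186.0°

PM-58: φ = +71.38417°, λ = +159.07694°
MON4: φ = -2.82500°, λ = +153.25861°
Δλ = -5.8183°
y = sin Δλ · cos φ₂ = -0.101251
x = cos φ₁ sin φ₂ − sin φ₁ cos φ₂ cos Δλ = -0.957385
θ = atan2(y, x) = -173.9629° → 186.0371° (mod 360°)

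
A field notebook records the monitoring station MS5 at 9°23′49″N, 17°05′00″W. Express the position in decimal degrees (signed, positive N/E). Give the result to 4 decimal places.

lat: 9.3969° N → +9.3969°
lon: 17.0833° W → -17.0833°

+9.3969°, -17.0833°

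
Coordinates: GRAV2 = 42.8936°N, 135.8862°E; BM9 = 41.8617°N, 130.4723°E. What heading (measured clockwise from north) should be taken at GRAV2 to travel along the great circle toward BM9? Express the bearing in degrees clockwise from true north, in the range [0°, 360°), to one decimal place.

Δλ = -5.4139°
y = sin Δλ · cos φ₂ = -0.070268
x = cos φ₁ sin φ₂ − sin φ₁ cos φ₂ cos Δλ = -0.015748
θ = atan2(y, x) = -102.6319° → 257.3681° (mod 360°)

257.4°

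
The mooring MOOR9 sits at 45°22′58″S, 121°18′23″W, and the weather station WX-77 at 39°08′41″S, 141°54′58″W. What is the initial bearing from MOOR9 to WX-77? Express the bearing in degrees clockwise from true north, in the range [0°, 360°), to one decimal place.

285.0°

MOOR9: φ = -45.38278°, λ = -121.30639°
WX-77: φ = -39.14472°, λ = -141.91611°
Δλ = -20.6097°
y = sin Δλ · cos φ₂ = -0.272995
x = cos φ₁ sin φ₂ − sin φ₁ cos φ₂ cos Δλ = 0.073328
θ = atan2(y, x) = -74.9649° → 285.0351° (mod 360°)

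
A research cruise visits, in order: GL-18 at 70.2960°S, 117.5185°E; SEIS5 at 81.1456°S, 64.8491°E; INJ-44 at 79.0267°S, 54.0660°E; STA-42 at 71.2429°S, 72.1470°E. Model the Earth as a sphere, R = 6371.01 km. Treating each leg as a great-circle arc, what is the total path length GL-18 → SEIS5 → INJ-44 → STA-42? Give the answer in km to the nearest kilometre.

3079 km

GL-18→SEIS5: c = 0.277663 rad, d = 1768.99 km
SEIS5→INJ-44: c = 0.049017 rad, d = 312.29 km
INJ-44→STA-42: c = 0.156598 rad, d = 997.69 km
Total = 1768.99 + 312.29 + 997.69 = 3078.97 km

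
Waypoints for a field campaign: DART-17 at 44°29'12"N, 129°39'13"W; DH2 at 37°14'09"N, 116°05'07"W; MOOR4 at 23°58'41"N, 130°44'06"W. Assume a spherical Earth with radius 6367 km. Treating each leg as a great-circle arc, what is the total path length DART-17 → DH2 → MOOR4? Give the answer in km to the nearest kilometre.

DART-17: φ = +44.48667°, λ = -129.65361°
DH2: φ = +37.23583°, λ = -116.08528°
MOOR4: φ = +23.97806°, λ = -130.73500°
DART-17→DH2: c = 0.218835 rad, d = 1393.32 km
DH2→MOOR4: c = 0.318523 rad, d = 2028.04 km
Total = 1393.32 + 2028.04 = 3421.36 km

3421 km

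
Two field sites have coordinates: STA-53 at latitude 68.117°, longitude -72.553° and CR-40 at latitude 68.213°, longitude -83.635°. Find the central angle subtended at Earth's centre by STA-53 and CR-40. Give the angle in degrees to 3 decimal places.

4.117°

Δφ = 0.0960°,  Δλ = -11.0820°
a = sin²(Δφ/2) + cos φ₁ cos φ₂ sin²(Δλ/2) = 0.001290
c = 2·arcsin(√a) = 0.071861 rad = 4.1174°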